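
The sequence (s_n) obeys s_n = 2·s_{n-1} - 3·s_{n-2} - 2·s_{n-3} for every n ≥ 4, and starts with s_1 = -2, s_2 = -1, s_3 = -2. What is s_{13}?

2958

Applying the relation repeatedly:
s_4 = 3; s_5 = 14; s_6 = 23; s_7 = -2; s_8 = -101; s_9 = -242; s_{10} = -177; s_{11} = 574; s_{12} = 2163; s_{13} = 2958.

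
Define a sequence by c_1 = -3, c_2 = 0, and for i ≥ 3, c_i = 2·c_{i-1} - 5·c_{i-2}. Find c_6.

Applying the relation repeatedly:
c_3 = 15  c_4 = 30  c_5 = -15  c_6 = -180.

-180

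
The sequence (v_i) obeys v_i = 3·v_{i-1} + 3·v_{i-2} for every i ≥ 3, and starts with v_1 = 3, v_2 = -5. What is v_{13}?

-5054157

v_3 = -6, v_4 = -33, v_5 = -117, …, v_{10} = -92745, v_{11} = -351621, v_{12} = -1333098, v_{13} = -5054157.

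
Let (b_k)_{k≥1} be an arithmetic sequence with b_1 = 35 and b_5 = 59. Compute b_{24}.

Common difference d = (59 - 35) / (5 - 1) = 6.
b_k = 35 + (k - 1)·6.
b_{24} = 35 + 23·6 = 173.

173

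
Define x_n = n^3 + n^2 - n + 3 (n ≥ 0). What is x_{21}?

9684

x_{21} = 1·21^3 + 1·21^2 - 1·21 + 3 = 9684.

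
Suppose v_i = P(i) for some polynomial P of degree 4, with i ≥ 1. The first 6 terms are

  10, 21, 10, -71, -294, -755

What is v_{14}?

1st diffs: 11, -11, -81, -223, -461.
2nd diffs: -22, -70, -142, -238.
3rd diffs: -48, -72, -96.
4th diffs: -24, -24 (constant).
Newton forward-difference form: v_i = 10 + 11·C(i-1,1) + (-22)·C(i-1,2) + (-48)·C(i-1,3) + (-24)·C(i-1,4).
At i = 14: i-1 = 13, so v_{14} = 10 + 143 - 1716 - 13728 - 17160 = -32451.

-32451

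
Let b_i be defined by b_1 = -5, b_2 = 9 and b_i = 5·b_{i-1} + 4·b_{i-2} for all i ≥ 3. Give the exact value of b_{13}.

1012231625

Step forward from the initial values:
b_3 = 25; b_4 = 161; b_5 = 905; …; b_{10} = 5461329; b_{11} = 31138105; b_{12} = 177535841; b_{13} = 1012231625.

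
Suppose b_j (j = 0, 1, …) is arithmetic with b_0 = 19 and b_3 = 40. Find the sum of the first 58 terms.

12673

Common difference d = (40 - 19) / (3 - 0) = 7.
b_j = 19 + (j - 0)·7.
b_{57} = 418; S = 58·(19 + 418)/2 = 12673.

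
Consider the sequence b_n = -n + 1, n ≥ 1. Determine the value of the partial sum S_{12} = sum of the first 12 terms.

Over n = 1..12: Σn = 78.
Total = (-1)·78 + (1)·12 = -66.

-66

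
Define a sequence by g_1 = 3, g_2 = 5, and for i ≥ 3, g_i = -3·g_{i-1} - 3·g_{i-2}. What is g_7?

g_3 = -24, g_4 = 57, g_5 = -99, g_6 = 126, g_7 = -81.

-81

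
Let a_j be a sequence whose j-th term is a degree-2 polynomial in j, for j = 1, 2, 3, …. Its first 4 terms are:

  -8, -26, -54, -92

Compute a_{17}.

-1496

1st diffs: -18, -28, -38.
2nd diffs: -10, -10 (constant).
Newton forward-difference form: a_j = -8 + (-18)·C(j-1,1) + (-10)·C(j-1,2).
At j = 17: j-1 = 16, so a_{17} = -8 - 288 - 1200 = -1496.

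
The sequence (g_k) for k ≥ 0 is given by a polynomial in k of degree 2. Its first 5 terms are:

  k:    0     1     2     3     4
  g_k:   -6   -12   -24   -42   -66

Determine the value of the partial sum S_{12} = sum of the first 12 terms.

-1788

1st diffs: -6, -12, -18, -24.
2nd diffs: -6, -6, -6 (constant).
Newton forward-difference form: g_k = -6 + (-6)·C(k,1) + (-6)·C(k,2).
Continuing: …, -96, -132, -174, -222, …, g_{11} = -402.
Summing k = 0..11 (12 terms) gives -1788.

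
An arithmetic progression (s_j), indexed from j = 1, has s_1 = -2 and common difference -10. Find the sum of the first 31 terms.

s_j = -2 + (j - 1)·(-10).
s_{31} = -302; S = 31·(-2 + (-302))/2 = -4712.

-4712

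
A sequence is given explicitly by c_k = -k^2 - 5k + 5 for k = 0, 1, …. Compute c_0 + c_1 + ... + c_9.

-460

Over k = 0..9: Σk = 45, Σk² = 285.
Total = (-1)·285 + (-5)·45 + (5)·10 = -460.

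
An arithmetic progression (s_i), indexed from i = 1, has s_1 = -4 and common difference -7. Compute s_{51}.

-354

s_i = -4 + (i - 1)·(-7).
s_{51} = -4 + 50·(-7) = -354.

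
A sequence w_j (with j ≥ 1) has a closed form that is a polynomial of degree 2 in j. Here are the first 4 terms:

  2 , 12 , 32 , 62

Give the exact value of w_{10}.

452

1st diffs: 10, 20, 30.
2nd diffs: 10, 10 (constant).
So w_j = 5j^2 - 5j + 2.
Evaluating at j = 10 gives w_{10} = 452.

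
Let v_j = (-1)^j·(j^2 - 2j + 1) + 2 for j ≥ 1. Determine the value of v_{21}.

-398

(-1)^21 = -1; j^2 - 2j + 1 at j=21 is 400; so v_{21} = -398.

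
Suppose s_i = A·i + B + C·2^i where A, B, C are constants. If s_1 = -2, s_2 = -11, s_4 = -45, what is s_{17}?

-262222

Write the equations: A + B + 2C = -2; 2A + B + 4C = -11; 4A + B + 16C = -45.
Subtracting the first from the second: A + 2C = -9.
Subtracting the second from the third: 2A + 12C = -34.
Solving: C = -2, A = -5, then B = 7.
Hence s_{17} = -5·17 + 7 + (-2)·131072 = -262222.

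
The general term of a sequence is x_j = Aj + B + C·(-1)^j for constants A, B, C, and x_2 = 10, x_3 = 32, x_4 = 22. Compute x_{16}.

94

The three given values yield: 2A + B + C = 10; 3A + B - C = 32; 4A + B + C = 22.
Subtracting the first from the second: A - 2C = 22.
Subtracting the second from the third: A + 2C = -10.
Solving: C = -8, A = 6, then B = 6.
Therefore x_{16} = 96 + 6 + (-8)·1 = 94.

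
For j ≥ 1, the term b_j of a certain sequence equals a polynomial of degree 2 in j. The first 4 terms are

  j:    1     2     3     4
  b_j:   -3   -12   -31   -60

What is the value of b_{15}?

1st diffs: -9, -19, -29.
2nd diffs: -10, -10 (constant).
Newton forward-difference form: b_j = -3 + (-9)·C(j-1,1) + (-10)·C(j-1,2).
At j = 15: j-1 = 14, so b_{15} = -3 - 126 - 910 = -1039.

-1039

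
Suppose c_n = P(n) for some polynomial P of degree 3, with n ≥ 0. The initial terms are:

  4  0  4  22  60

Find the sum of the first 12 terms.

4514

1st diffs: -4, 4, 18, 38.
2nd diffs: 8, 14, 20.
3rd diffs: 6, 6 (constant).
Newton forward-difference form: c_n = 4 + (-4)·C(n,1) + 8·C(n,2) + 6·C(n,3).
Continuing: …, 124, 220, 354, 532, …, c_{11} = 1390.
Summing n = 0..11 (12 terms) gives 4514.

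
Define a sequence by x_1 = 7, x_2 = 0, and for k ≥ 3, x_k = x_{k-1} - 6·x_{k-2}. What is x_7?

Step forward from the initial values:
x_3 = -42;  x_4 = -42;  x_5 = 210;  x_6 = 462;  x_7 = -798.

-798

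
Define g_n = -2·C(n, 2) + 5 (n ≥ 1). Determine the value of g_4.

C(4, 2) = 6, so g_4 = -7.

-7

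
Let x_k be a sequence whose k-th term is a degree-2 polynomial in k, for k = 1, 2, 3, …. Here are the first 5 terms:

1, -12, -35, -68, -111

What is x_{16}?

1st diffs: -13, -23, -33, -43.
2nd diffs: -10, -10, -10 (constant).
Newton forward-difference form: x_k = 1 + (-13)·C(k-1,1) + (-10)·C(k-1,2).
At k = 16: k-1 = 15, so x_{16} = 1 - 195 - 1050 = -1244.

-1244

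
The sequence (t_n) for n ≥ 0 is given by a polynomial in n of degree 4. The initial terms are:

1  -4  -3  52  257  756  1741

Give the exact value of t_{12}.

1st diffs: -5, 1, 55, 205, 499, 985.
2nd diffs: 6, 54, 150, 294, 486.
3rd diffs: 48, 96, 144, 192.
4th diffs: 48, 48, 48 (constant).
Newton forward-difference form: t_n = 1 + (-5)·C(n,1) + 6·C(n,2) + 48·C(n,3) + 48·C(n,4).
At n = 12: n = 12, so t_{12} = 1 - 60 + 396 + 10560 + 23760 = 34657.

34657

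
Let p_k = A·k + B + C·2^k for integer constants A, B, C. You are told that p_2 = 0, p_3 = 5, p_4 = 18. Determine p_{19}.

1048517

Plug in k = 2, 3, 4: 2A + B + 4C = 0; 3A + B + 8C = 5; 4A + B + 16C = 18.
Subtracting the first from the second: A + 4C = 5.
Subtracting the second from the third: A + 8C = 13.
Solving: C = 2, A = -3, then B = -2.
Therefore p_{19} = -57 + (-2) + 2·524288 = 1048517.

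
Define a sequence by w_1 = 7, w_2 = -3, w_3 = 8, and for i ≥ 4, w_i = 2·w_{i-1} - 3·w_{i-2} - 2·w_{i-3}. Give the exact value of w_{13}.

-6988

w_4 = 11; w_5 = 4; w_6 = -41; w_7 = -116; w_8 = -117; w_9 = 196; w_{10} = 975; w_{11} = 1596; w_{12} = -125; w_{13} = -6988.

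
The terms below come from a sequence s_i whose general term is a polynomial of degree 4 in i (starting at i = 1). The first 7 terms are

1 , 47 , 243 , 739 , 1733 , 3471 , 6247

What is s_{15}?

116943

1st diffs: 46, 196, 496, 994, 1738, 2776.
2nd diffs: 150, 300, 498, 744, 1038.
3rd diffs: 150, 198, 246, 294.
4th diffs: 48, 48, 48 (constant).
So s_i = 2i^4 + 5i^3 - 5i^2 - 4i + 3.
Evaluating at i = 15 gives s_{15} = 116943.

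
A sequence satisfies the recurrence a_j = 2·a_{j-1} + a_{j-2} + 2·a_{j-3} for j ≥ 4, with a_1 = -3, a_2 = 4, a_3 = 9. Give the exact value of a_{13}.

Step forward from the initial values:
a_4 = 16  a_5 = 49  a_6 = 132  a_7 = 345  a_8 = 920  a_9 = 2449  a_{10} = 6508  a_{11} = 17305  a_{12} = 46016  a_{13} = 122353.

122353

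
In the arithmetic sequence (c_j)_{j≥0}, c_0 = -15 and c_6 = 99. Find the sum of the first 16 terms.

Common difference d = (99 - (-15)) / (6 - 0) = 19.
c_j = -15 + (j - 0)·19.
c_{15} = 270; S = 16·(-15 + 270)/2 = 2040.

2040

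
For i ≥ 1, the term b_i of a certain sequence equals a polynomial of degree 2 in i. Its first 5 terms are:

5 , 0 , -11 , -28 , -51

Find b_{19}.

-1003

1st diffs: -5, -11, -17, -23.
2nd diffs: -6, -6, -6 (constant).
Newton forward-difference form: b_i = 5 + (-5)·C(i-1,1) + (-6)·C(i-1,2).
At i = 19: i-1 = 18, so b_{19} = 5 - 90 - 918 = -1003.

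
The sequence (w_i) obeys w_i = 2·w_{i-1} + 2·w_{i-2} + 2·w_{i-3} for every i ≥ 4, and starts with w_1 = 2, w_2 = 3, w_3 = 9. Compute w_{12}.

Compute successive terms:
w_4 = 28  w_5 = 80  w_6 = 234  w_7 = 684  w_8 = 1996  w_9 = 5828  w_{10} = 17016  w_{11} = 49680  w_{12} = 145048.

145048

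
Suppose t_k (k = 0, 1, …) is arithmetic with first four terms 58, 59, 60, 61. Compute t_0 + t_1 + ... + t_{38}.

3003

Common difference d = 1.
t_k = 58 + (k - 0)·1.
t_{38} = 96; S = 39·(58 + 96)/2 = 3003.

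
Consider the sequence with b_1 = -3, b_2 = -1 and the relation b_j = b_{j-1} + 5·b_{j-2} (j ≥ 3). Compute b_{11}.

-40481

Compute successive terms:
b_3 = -16; b_4 = -21; b_5 = -101; b_6 = -206; b_7 = -711; b_8 = -1741; b_9 = -5296; b_{10} = -14001; b_{11} = -40481.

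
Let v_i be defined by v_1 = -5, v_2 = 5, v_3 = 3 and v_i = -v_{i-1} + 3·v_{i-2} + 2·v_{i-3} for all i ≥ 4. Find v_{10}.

v_4 = 2  v_5 = 17  v_6 = -5  v_7 = 60  v_8 = -41  v_9 = 211  v_{10} = -214.

-214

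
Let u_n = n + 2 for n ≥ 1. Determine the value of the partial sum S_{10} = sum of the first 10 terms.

75

Over n = 1..10: Σn = 55.
Total = (1)·55 + (2)·10 = 75.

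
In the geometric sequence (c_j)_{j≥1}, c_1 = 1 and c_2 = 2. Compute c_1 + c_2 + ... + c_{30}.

Common ratio r = 2.
c_j = 1·2^(j-1).
S = 1·(2^30 - 1)/(2 - 1) = 1·(1073741824 - 1)/(1) = 1073741823.

1073741823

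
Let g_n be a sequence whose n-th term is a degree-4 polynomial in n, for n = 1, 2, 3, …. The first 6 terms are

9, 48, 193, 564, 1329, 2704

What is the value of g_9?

13369

1st diffs: 39, 145, 371, 765, 1375.
2nd diffs: 106, 226, 394, 610.
3rd diffs: 120, 168, 216.
4th diffs: 48, 48 (constant).
Newton forward-difference form: g_n = 9 + 39·C(n-1,1) + 106·C(n-1,2) + 120·C(n-1,3) + 48·C(n-1,4).
At n = 9: n-1 = 8, so g_9 = 9 + 312 + 2968 + 6720 + 3360 = 13369.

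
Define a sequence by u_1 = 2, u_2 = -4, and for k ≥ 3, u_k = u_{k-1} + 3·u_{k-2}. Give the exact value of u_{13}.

-8542

Step forward from the initial values:
u_3 = 2, u_4 = -10, u_5 = -4, …, u_{10} = -730, u_{11} = -1588, u_{12} = -3778, u_{13} = -8542.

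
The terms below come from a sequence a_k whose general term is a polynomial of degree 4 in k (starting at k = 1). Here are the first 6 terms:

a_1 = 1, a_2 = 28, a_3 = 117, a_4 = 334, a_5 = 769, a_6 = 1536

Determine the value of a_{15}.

1st diffs: 27, 89, 217, 435, 767.
2nd diffs: 62, 128, 218, 332.
3rd diffs: 66, 90, 114.
4th diffs: 24, 24 (constant).
Newton forward-difference form: a_k = 1 + 27·C(k-1,1) + 62·C(k-1,2) + 66·C(k-1,3) + 24·C(k-1,4).
At k = 15: k-1 = 14, so a_{15} = 1 + 378 + 5642 + 24024 + 24024 = 54069.

54069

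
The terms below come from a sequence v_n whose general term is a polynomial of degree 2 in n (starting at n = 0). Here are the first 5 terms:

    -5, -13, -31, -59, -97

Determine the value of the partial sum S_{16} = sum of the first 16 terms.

1st diffs: -8, -18, -28, -38.
2nd diffs: -10, -10, -10 (constant).
Newton forward-difference form: v_n = -5 + (-8)·C(n,1) + (-10)·C(n,2).
Continuing: …, -145, -203, -271, -349, …, v_{15} = -1175.
Summing n = 0..15 (16 terms) gives -6640.

-6640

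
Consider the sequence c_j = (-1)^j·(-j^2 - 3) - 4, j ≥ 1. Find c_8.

(-1)^8 = 1; -j^2 - 3 at j=8 is -67; so c_8 = -71.

-71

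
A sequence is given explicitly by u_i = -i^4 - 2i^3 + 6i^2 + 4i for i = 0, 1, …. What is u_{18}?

u_{18} = -1·18^4 - 2·18^3 + 6·18^2 + 4·18 = -114624.

-114624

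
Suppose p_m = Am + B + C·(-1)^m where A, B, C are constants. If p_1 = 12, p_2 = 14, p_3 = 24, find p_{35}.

Write the equations: A + B - C = 12; 2A + B + C = 14; 3A + B - C = 24.
Subtracting the first from the second: A + 2C = 2.
Subtracting the second from the third: A - 2C = 10.
Solving: C = -2, A = 6, then B = 4.
Hence p_{35} = 6·35 + 4 + (-2)·(-1) = 216.

216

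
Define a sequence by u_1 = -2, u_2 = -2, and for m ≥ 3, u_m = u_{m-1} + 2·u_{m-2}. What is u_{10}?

-682

Step forward from the initial values:
u_3 = -6;  u_4 = -10;  u_5 = -22;  u_6 = -42;  u_7 = -86;  u_8 = -170;  u_9 = -342;  u_{10} = -682.
(Characteristic roots are 2 and -1.)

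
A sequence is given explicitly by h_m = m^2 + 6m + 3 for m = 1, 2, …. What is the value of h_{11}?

190

h_{11} = 1·11^2 + 6·11 + 3 = 190.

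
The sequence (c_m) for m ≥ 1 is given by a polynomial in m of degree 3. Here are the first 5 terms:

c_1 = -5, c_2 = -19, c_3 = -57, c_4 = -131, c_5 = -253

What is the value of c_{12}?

-3459

1st diffs: -14, -38, -74, -122.
2nd diffs: -24, -36, -48.
3rd diffs: -12, -12 (constant).
Newton forward-difference form: c_m = -5 + (-14)·C(m-1,1) + (-24)·C(m-1,2) + (-12)·C(m-1,3).
At m = 12: m-1 = 11, so c_{12} = -5 - 154 - 1320 - 1980 = -3459.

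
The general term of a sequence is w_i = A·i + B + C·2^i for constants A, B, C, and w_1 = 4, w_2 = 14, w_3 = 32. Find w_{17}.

At i = 1, 2, 3: A + B + 2C = 4; 2A + B + 4C = 14; 3A + B + 8C = 32.
Subtracting the first from the second: A + 2C = 10.
Subtracting the second from the third: A + 4C = 18.
Solving: C = 4, A = 2, then B = -6.
Therefore w_{17} = 34 + (-6) + 4·131072 = 524316.

524316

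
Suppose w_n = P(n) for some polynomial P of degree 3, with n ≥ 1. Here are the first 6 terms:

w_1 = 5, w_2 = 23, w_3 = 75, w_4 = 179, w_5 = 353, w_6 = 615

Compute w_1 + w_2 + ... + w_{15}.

1st diffs: 18, 52, 104, 174, 262.
2nd diffs: 34, 52, 70, 88.
3rd diffs: 18, 18, 18 (constant).
Newton forward-difference form: w_n = 5 + 18·C(n-1,1) + 34·C(n-1,2) + 18·C(n-1,3).
Continuing: …, 983, 1475, 2109, 2903, …, w_{15} = 9903.
Summing n = 1..15 (15 terms) gives 42005.

42005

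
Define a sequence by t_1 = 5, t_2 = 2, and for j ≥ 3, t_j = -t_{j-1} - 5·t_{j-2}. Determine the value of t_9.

533

t_3 = -27  t_4 = 17  t_5 = 118  t_6 = -203  t_7 = -387  t_8 = 1402  t_9 = 533.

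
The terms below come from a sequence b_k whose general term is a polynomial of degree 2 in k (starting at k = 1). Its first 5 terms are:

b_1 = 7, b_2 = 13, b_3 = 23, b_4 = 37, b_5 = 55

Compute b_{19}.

727

1st diffs: 6, 10, 14, 18.
2nd diffs: 4, 4, 4 (constant).
Newton forward-difference form: b_k = 7 + 6·C(k-1,1) + 4·C(k-1,2).
At k = 19: k-1 = 18, so b_{19} = 7 + 108 + 612 = 727.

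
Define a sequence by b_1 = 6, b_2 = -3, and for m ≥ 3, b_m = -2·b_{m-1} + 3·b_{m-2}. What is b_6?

b_3 = 24;  b_4 = -57;  b_5 = 186;  b_6 = -543.
(Characteristic roots are 1 and -3.)

-543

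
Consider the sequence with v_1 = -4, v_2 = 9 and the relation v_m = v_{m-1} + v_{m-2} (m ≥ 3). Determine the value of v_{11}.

359

Compute successive terms:
v_3 = 5  v_4 = 14  v_5 = 19  v_6 = 33  v_7 = 52  v_8 = 85  v_9 = 137  v_{10} = 222  v_{11} = 359.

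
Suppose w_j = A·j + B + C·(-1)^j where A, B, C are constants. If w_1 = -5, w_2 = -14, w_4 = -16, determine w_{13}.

-17

Write the equations: A + B - C = -5; 2A + B + C = -14; 4A + B + C = -16.
Subtracting the first from the second: A + 2C = -9.
Subtracting the second from the third: 2A = -2.
Solving: C = -4, A = -1, then B = -8.
So w_j = -1·j + (-8) + (-4)·(-1)^j; at j=13 this is -17.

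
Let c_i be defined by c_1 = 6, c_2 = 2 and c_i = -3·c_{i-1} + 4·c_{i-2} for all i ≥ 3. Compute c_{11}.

838866

Applying the relation repeatedly:
c_3 = 18;  c_4 = -46;  c_5 = 210;  c_6 = -814;  c_7 = 3282;  c_8 = -13102;  c_9 = 52434;  c_{10} = -209710;  c_{11} = 838866.
(Characteristic roots are 1 and -4.)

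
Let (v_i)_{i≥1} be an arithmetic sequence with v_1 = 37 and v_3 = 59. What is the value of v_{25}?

Common difference d = (59 - 37) / (3 - 1) = 11.
v_i = 37 + (i - 1)·11.
v_{25} = 37 + 24·11 = 301.

301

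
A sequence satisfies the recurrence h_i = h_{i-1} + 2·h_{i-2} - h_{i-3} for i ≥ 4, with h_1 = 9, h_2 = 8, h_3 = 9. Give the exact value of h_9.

Compute successive terms:
h_4 = 16;  h_5 = 26;  h_6 = 49;  h_7 = 85;  h_8 = 157;  h_9 = 278.

278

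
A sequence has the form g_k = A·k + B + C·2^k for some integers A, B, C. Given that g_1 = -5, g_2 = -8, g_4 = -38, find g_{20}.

-3145670

Write the equations: A + B + 2C = -5; 2A + B + 4C = -8; 4A + B + 16C = -38.
Subtracting the first from the second: A + 2C = -3.
Subtracting the second from the third: 2A + 12C = -30.
Solving: C = -3, A = 3, then B = -2.
Therefore g_{20} = 60 + (-2) + (-3)·1048576 = -3145670.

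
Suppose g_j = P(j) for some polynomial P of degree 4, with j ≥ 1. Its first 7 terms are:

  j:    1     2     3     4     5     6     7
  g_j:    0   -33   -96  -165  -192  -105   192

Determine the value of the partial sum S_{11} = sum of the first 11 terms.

12243

1st diffs: -33, -63, -69, -27, 87, 297.
2nd diffs: -30, -6, 42, 114, 210.
3rd diffs: 24, 48, 72, 96.
4th diffs: 24, 24, 24 (constant).
Newton forward-difference form: g_j = (-33)·C(j-1,1) + (-30)·C(j-1,2) + 24·C(j-1,3) + 24·C(j-1,4).
Continuing: 819, 1920, 3663, 6240.
Summing j = 1..11 (11 terms) gives 12243.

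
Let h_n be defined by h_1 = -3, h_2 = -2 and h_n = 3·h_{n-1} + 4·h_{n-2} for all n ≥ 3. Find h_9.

Compute successive terms:
h_3 = -18  h_4 = -62  h_5 = -258  h_6 = -1022  h_7 = -4098  h_8 = -16382  h_9 = -65538.
(Characteristic roots are 4 and -1.)

-65538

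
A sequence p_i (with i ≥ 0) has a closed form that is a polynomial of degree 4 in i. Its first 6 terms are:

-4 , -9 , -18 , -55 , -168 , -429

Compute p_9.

-5233

1st diffs: -5, -9, -37, -113, -261.
2nd diffs: -4, -28, -76, -148.
3rd diffs: -24, -48, -72.
4th diffs: -24, -24 (constant).
Newton forward-difference form: p_i = -4 + (-5)·C(i,1) + (-4)·C(i,2) + (-24)·C(i,3) + (-24)·C(i,4).
At i = 9: i = 9, so p_9 = -4 - 45 - 144 - 2016 - 3024 = -5233.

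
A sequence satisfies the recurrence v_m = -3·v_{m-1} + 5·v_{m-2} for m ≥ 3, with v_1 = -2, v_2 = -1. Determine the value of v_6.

329

Compute successive terms:
v_3 = -7;  v_4 = 16;  v_5 = -83;  v_6 = 329.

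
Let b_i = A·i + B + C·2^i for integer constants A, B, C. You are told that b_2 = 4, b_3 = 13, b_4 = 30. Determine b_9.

1027

At i = 2, 3, 4: 2A + B + 4C = 4; 3A + B + 8C = 13; 4A + B + 16C = 30.
Subtracting the first from the second: A + 4C = 9.
Subtracting the second from the third: A + 8C = 17.
Solving: C = 2, A = 1, then B = -6.
So b_i = 1·i + (-6) + 2·2^i; at i=9 this is 1027.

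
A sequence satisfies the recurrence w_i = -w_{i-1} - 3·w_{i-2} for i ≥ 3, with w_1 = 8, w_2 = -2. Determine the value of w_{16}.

Compute successive terms:
w_3 = -22, w_4 = 28, w_5 = 38, …, w_{13} = -5752, w_{14} = 5038, w_{15} = 12218, w_{16} = -27332.

-27332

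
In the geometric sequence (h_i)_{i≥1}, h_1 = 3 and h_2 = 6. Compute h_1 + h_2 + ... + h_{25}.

100663293

Common ratio r = 2.
h_i = 3·2^(i-1).
S = 3·(2^25 - 1)/(2 - 1) = 3·(33554432 - 1)/(1) = 100663293.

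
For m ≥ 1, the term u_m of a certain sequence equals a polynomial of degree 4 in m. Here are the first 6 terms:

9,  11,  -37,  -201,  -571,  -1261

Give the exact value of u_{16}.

1st diffs: 2, -48, -164, -370, -690.
2nd diffs: -50, -116, -206, -320.
3rd diffs: -66, -90, -114.
4th diffs: -24, -24 (constant).
Newton forward-difference form: u_m = 9 + 2·C(m-1,1) + (-50)·C(m-1,2) + (-66)·C(m-1,3) + (-24)·C(m-1,4).
At m = 16: m-1 = 15, so u_{16} = 9 + 30 - 5250 - 30030 - 32760 = -68001.

-68001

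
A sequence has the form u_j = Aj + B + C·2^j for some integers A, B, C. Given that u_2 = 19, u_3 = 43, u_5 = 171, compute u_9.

Write the equations: 2A + B + 4C = 19; 3A + B + 8C = 43; 5A + B + 32C = 171.
Subtracting the first from the second: A + 4C = 24.
Subtracting the second from the third: 2A + 24C = 128.
Solving: C = 5, A = 4, then B = -9.
Hence u_9 = 4·9 + (-9) + 5·512 = 2587.

2587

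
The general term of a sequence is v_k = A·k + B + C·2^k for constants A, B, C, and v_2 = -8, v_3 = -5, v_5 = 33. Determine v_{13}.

16313

The three given values yield: 2A + B + 4C = -8; 3A + B + 8C = -5; 5A + B + 32C = 33.
Subtracting the first from the second: A + 4C = 3.
Subtracting the second from the third: 2A + 24C = 38.
Solving: C = 2, A = -5, then B = -6.
So v_k = -5·k + (-6) + 2·2^k; at k=13 this is 16313.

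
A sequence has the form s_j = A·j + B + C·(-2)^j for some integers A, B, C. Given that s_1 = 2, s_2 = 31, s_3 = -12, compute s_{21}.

-8388498

Write the equations: A + B - 2C = 2; 2A + B + 4C = 31; 3A + B - 8C = -12.
Subtracting the first from the second: A + 6C = 29.
Subtracting the second from the third: A - 12C = -43.
Solving: C = 4, A = 5, then B = 5.
Therefore s_{21} = 105 + 5 + 4·(-2097152) = -8388498.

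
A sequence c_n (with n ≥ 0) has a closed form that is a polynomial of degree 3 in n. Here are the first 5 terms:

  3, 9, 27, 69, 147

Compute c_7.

717

1st diffs: 6, 18, 42, 78.
2nd diffs: 12, 24, 36.
3rd diffs: 12, 12 (constant).
Newton forward-difference form: c_n = 3 + 6·C(n,1) + 12·C(n,2) + 12·C(n,3).
At n = 7: n = 7, so c_7 = 3 + 42 + 252 + 420 = 717.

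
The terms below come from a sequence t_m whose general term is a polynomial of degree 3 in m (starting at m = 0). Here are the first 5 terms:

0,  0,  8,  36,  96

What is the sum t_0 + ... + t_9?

1st diffs: 0, 8, 28, 60.
2nd diffs: 8, 20, 32.
3rd diffs: 12, 12 (constant).
Newton forward-difference form: t_m = 8·C(m,2) + 12·C(m,3).
Continuing: …, 200, 360, 588, 896, …, t_9 = 1296.
Summing m = 0..9 (10 terms) gives 3480.

3480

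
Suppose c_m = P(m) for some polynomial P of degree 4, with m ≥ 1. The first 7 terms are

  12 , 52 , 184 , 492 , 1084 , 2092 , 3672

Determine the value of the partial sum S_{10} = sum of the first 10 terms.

36648

1st diffs: 40, 132, 308, 592, 1008, 1580.
2nd diffs: 92, 176, 284, 416, 572.
3rd diffs: 84, 108, 132, 156.
4th diffs: 24, 24, 24 (constant).
Newton forward-difference form: c_m = 12 + 40·C(m-1,1) + 92·C(m-1,2) + 84·C(m-1,3) + 24·C(m-1,4).
Continuing: 6004, 9292, 13764.
Summing m = 1..10 (10 terms) gives 36648.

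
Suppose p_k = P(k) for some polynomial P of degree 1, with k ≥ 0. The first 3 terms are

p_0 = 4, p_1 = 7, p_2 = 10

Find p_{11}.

1st diffs: 3, 3 (constant).
So p_k = 3k + 4.
Evaluating at k = 11 gives p_{11} = 37.

37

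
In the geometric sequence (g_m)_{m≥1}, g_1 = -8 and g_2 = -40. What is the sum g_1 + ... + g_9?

-3906248

Common ratio r = 5.
g_m = (-8)·5^(m-1).
S = (-8)·(5^9 - 1)/(5 - 1) = (-8)·(1953125 - 1)/(4) = -3906248.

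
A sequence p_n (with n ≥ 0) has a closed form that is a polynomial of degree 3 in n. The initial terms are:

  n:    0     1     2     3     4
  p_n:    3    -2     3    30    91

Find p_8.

915

1st diffs: -5, 5, 27, 61.
2nd diffs: 10, 22, 34.
3rd diffs: 12, 12 (constant).
So p_n = 2n^3 - n^2 - 6n + 3.
Evaluating at n = 8 gives p_8 = 915.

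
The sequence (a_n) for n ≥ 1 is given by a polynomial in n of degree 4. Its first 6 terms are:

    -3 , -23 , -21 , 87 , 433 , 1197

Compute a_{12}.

1st diffs: -20, 2, 108, 346, 764.
2nd diffs: 22, 106, 238, 418.
3rd diffs: 84, 132, 180.
4th diffs: 48, 48 (constant).
Newton forward-difference form: a_n = -3 + (-20)·C(n-1,1) + 22·C(n-1,2) + 84·C(n-1,3) + 48·C(n-1,4).
At n = 12: n-1 = 11, so a_{12} = -3 - 220 + 1210 + 13860 + 15840 = 30687.

30687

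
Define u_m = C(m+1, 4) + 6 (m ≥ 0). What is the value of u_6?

41

C(7, 4) = 35, so u_6 = 41.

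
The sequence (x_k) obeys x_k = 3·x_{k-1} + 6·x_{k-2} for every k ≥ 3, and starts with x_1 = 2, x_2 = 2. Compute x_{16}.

Applying the relation repeatedly:
x_3 = 18; x_4 = 66; x_5 = 306; …; x_{13} = 40312242; x_{14} = 176256162; x_{15} = 770641938; x_{16} = 3369462786.

3369462786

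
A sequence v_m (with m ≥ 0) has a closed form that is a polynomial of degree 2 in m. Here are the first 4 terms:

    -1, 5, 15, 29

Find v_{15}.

509

1st diffs: 6, 10, 14.
2nd diffs: 4, 4 (constant).
Newton forward-difference form: v_m = -1 + 6·C(m,1) + 4·C(m,2).
At m = 15: m = 15, so v_{15} = -1 + 90 + 420 = 509.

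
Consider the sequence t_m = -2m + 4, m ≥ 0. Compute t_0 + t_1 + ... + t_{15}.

-176

Over m = 0..15: Σm = 120.
Total = (-2)·120 + (4)·16 = -176.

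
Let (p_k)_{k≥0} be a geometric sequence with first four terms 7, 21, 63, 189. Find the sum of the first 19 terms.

Common ratio r = 3.
p_k = 7·3^(k-0).
S = 7·(3^19 - 1)/(3 - 1) = 7·(1162261467 - 1)/(2) = 4067915131.

4067915131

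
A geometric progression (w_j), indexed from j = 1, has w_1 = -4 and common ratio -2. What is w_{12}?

8192

w_j = (-4)·(-2)^(j-1).
w_{12} = (-4)·(-2)^11 = 8192.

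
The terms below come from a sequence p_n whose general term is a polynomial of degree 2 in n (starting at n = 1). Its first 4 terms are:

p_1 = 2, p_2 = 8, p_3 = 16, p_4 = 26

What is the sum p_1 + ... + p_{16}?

1872

1st diffs: 6, 8, 10.
2nd diffs: 2, 2 (constant).
Newton forward-difference form: p_n = 2 + 6·C(n-1,1) + 2·C(n-1,2).
Continuing: …, 38, 52, 68, 86, …, p_{16} = 302.
Summing n = 1..16 (16 terms) gives 1872.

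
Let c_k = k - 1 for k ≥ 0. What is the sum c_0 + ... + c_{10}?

44

Over k = 0..10: Σk = 55.
Total = (1)·55 + (-1)·11 = 44.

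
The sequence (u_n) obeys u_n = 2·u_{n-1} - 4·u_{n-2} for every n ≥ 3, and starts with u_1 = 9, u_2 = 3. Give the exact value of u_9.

Iterate the recurrence:
u_3 = -30; u_4 = -72; u_5 = -24; u_6 = 240; u_7 = 576; u_8 = 192; u_9 = -1920.

-1920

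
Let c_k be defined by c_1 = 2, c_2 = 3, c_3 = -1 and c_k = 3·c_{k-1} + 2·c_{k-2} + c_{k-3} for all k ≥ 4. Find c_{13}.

Iterate the recurrence:
c_4 = 5, c_5 = 16, c_6 = 57, c_7 = 208, c_8 = 754, c_9 = 2735, c_{10} = 9921, c_{11} = 35987, c_{12} = 130538, c_{13} = 473509.

473509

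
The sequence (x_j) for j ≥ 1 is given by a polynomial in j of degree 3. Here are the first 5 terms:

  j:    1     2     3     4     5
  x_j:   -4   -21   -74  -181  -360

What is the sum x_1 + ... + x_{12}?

1st diffs: -17, -53, -107, -179.
2nd diffs: -36, -54, -72.
3rd diffs: -18, -18 (constant).
So x_j = -3j^3 + 4j - 5.
Continuing: …, -629, -1006, -1509, -2156, …, x_{12} = -5141.
Summing j = 1..12 (12 terms) gives -18000.

-18000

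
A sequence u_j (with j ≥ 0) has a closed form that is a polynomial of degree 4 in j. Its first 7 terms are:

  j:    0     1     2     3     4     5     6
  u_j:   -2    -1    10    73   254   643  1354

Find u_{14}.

40234

1st diffs: 1, 11, 63, 181, 389, 711.
2nd diffs: 10, 52, 118, 208, 322.
3rd diffs: 42, 66, 90, 114.
4th diffs: 24, 24, 24 (constant).
Newton forward-difference form: u_j = -2 + 1·C(j,1) + 10·C(j,2) + 42·C(j,3) + 24·C(j,4).
At j = 14: j = 14, so u_{14} = -2 + 14 + 910 + 15288 + 24024 = 40234.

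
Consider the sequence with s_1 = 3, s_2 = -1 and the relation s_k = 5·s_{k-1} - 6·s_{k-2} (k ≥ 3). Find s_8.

-14029

Iterate the recurrence:
s_3 = -23, s_4 = -109, s_5 = -407, s_6 = -1381, s_7 = -4463, s_8 = -14029.
(Characteristic roots are 3 and 2.)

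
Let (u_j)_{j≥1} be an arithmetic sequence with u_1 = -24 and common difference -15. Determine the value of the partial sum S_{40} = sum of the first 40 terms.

u_j = -24 + (j - 1)·(-15).
u_{40} = -609; S = 40·(-24 + (-609))/2 = -12660.

-12660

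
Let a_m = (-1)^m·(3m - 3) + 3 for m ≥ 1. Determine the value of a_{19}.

-51

(-1)^19 = -1; 3m - 3 at m=19 is 54; so a_{19} = -51.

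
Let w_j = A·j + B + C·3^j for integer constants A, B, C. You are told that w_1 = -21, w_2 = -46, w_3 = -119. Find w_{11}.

-708607

The three given values yield: A + B + 3C = -21; 2A + B + 9C = -46; 3A + B + 27C = -119.
Subtracting the first from the second: A + 6C = -25.
Subtracting the second from the third: A + 18C = -73.
Solving: C = -4, A = -1, then B = -8.
So w_j = -1·j + (-8) + (-4)·3^j; at j=11 this is -708607.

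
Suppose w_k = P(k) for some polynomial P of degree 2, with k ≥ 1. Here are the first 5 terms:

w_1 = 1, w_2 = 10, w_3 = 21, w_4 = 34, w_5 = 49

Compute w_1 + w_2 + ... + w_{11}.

836

1st diffs: 9, 11, 13, 15.
2nd diffs: 2, 2, 2 (constant).
So w_k = k^2 + 6k - 6.
Continuing: …, 66, 85, 106, 129, …, w_{11} = 181.
Summing k = 1..11 (11 terms) gives 836.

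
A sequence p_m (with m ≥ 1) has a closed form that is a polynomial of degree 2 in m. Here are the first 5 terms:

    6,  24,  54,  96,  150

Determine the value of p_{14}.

1176

1st diffs: 18, 30, 42, 54.
2nd diffs: 12, 12, 12 (constant).
Newton forward-difference form: p_m = 6 + 18·C(m-1,1) + 12·C(m-1,2).
At m = 14: m-1 = 13, so p_{14} = 6 + 234 + 936 = 1176.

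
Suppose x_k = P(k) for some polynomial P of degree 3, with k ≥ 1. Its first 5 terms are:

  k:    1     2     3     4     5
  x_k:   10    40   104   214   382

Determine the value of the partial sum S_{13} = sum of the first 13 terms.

20774

1st diffs: 30, 64, 110, 168.
2nd diffs: 34, 46, 58.
3rd diffs: 12, 12 (constant).
So x_k = 2k^3 + 5k^2 + k + 2.
Continuing: …, 620, 940, 1354, 1874, …, x_{13} = 5254.
Summing k = 1..13 (13 terms) gives 20774.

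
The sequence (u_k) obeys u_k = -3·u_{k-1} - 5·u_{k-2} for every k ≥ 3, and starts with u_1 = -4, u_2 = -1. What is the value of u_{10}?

Applying the relation repeatedly:
u_3 = 23;  u_4 = -64;  u_5 = 77;  u_6 = 89;  u_7 = -652;  u_8 = 1511;  u_9 = -1273;  u_{10} = -3736.

-3736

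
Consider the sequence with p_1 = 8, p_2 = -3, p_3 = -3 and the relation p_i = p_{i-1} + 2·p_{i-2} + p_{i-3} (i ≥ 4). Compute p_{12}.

Compute successive terms:
p_4 = -1, p_5 = -10, p_6 = -15, p_7 = -36, p_8 = -76, p_9 = -163, p_{10} = -351, p_{11} = -753, p_{12} = -1618.

-1618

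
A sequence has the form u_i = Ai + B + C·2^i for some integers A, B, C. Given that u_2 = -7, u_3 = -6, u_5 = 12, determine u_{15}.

32718

At i = 2, 3, 5: 2A + B + 4C = -7; 3A + B + 8C = -6; 5A + B + 32C = 12.
Subtracting the first from the second: A + 4C = 1.
Subtracting the second from the third: 2A + 24C = 18.
Solving: C = 1, A = -3, then B = -5.
So u_i = -3·i + (-5) + 1·2^i; at i=15 this is 32718.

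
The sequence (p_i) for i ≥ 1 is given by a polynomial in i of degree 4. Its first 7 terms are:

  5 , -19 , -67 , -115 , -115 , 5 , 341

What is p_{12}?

1st diffs: -24, -48, -48, 0, 120, 336.
2nd diffs: -24, 0, 48, 120, 216.
3rd diffs: 24, 48, 72, 96.
4th diffs: 24, 24, 24 (constant).
Newton forward-difference form: p_i = 5 + (-24)·C(i-1,1) + (-24)·C(i-1,2) + 24·C(i-1,3) + 24·C(i-1,4).
At i = 12: i-1 = 11, so p_{12} = 5 - 264 - 1320 + 3960 + 7920 = 10301.

10301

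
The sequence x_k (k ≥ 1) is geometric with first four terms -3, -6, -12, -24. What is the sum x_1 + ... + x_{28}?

-805306365

Common ratio r = 2.
x_k = (-3)·2^(k-1).
S = (-3)·(2^28 - 1)/(2 - 1) = (-3)·(268435456 - 1)/(1) = -805306365.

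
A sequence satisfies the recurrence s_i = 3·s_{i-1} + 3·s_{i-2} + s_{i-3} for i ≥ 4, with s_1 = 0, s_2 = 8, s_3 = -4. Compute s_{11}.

Step forward from the initial values:
s_4 = 12  s_5 = 32  s_6 = 128  s_7 = 492  s_8 = 1892  s_9 = 7280  s_{10} = 28008  s_{11} = 107756.

107756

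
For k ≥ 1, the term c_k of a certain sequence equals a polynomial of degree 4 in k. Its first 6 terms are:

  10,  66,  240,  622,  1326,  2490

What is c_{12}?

1st diffs: 56, 174, 382, 704, 1164.
2nd diffs: 118, 208, 322, 460.
3rd diffs: 90, 114, 138.
4th diffs: 24, 24 (constant).
So c_k = k^4 + 5k^3 + 4k^2 - 6k + 6.
Evaluating at k = 12 gives c_{12} = 29886.

29886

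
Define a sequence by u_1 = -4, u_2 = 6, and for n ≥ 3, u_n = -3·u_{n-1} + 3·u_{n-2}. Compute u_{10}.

Applying the relation repeatedly:
u_3 = -30, u_4 = 108, u_5 = -414, u_6 = 1566, u_7 = -5940, u_8 = 22518, u_9 = -85374, u_{10} = 323676.

323676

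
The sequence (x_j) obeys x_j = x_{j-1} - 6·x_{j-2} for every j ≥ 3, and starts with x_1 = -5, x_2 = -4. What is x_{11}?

-22426

Step forward from the initial values:
x_3 = 26; x_4 = 50; x_5 = -106; x_6 = -406; x_7 = 230; x_8 = 2666; x_9 = 1286; x_{10} = -14710; x_{11} = -22426.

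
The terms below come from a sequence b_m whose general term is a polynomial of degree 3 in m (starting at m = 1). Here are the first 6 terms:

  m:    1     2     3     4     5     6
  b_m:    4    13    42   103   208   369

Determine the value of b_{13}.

1st diffs: 9, 29, 61, 105, 161.
2nd diffs: 20, 32, 44, 56.
3rd diffs: 12, 12, 12 (constant).
Newton forward-difference form: b_m = 4 + 9·C(m-1,1) + 20·C(m-1,2) + 12·C(m-1,3).
At m = 13: m-1 = 12, so b_{13} = 4 + 108 + 1320 + 2640 = 4072.

4072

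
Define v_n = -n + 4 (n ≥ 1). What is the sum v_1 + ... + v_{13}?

-39

Over n = 1..13: Σn = 91.
Total = (-1)·91 + (4)·13 = -39.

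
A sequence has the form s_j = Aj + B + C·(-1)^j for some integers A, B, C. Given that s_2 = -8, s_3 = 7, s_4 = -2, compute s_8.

10

The three given values yield: 2A + B + C = -8; 3A + B - C = 7; 4A + B + C = -2.
Subtracting the first from the second: A - 2C = 15.
Subtracting the second from the third: A + 2C = -9.
Solving: C = -6, A = 3, then B = -8.
Therefore s_8 = 24 + (-8) + (-6)·1 = 10.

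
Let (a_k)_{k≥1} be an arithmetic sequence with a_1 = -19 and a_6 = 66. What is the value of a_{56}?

Common difference d = (66 - (-19)) / (6 - 1) = 17.
a_k = -19 + (k - 1)·17.
a_{56} = -19 + 55·17 = 916.

916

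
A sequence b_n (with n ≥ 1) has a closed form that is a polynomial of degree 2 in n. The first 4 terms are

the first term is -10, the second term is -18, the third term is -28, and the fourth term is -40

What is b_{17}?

-378

1st diffs: -8, -10, -12.
2nd diffs: -2, -2 (constant).
Newton forward-difference form: b_n = -10 + (-8)·C(n-1,1) + (-2)·C(n-1,2).
At n = 17: n-1 = 16, so b_{17} = -10 - 128 - 240 = -378.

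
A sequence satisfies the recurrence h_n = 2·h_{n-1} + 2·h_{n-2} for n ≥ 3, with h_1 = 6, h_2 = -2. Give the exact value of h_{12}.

Iterate the recurrence:
h_3 = 8, h_4 = 12, h_5 = 40, h_6 = 104, h_7 = 288, h_8 = 784, h_9 = 2144, h_{10} = 5856, h_{11} = 16000, h_{12} = 43712.

43712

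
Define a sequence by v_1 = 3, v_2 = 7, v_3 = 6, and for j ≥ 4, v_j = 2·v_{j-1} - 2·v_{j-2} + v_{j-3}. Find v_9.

Iterate the recurrence:
v_4 = 1; v_5 = -3; v_6 = -2; v_7 = 3; v_8 = 7; v_9 = 6.

6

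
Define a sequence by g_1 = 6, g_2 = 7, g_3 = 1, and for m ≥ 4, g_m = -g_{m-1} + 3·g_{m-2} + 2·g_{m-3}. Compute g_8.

403

g_4 = 32, g_5 = -15, g_6 = 113, g_7 = -94, g_8 = 403.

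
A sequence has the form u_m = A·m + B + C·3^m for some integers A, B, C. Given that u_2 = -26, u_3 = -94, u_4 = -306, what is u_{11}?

-708542

Plug in m = 2, 3, 4: 2A + B + 9C = -26; 3A + B + 27C = -94; 4A + B + 81C = -306.
Subtracting the first from the second: A + 18C = -68.
Subtracting the second from the third: A + 54C = -212.
Solving: C = -4, A = 4, then B = 2.
Therefore u_{11} = 44 + 2 + (-4)·177147 = -708542.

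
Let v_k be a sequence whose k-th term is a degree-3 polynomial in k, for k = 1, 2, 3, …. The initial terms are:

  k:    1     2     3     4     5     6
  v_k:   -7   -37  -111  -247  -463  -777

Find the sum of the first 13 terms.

-27885

1st diffs: -30, -74, -136, -216, -314.
2nd diffs: -44, -62, -80, -98.
3rd diffs: -18, -18, -18 (constant).
So v_k = -3k^3 - 4k^2 + 3k - 3.
Continuing: …, -1207, -1771, -2487, -3373, …, v_{13} = -7231.
Summing k = 1..13 (13 terms) gives -27885.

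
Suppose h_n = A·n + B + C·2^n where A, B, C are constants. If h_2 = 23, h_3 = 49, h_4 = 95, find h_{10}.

5171

At n = 2, 3, 4: 2A + B + 4C = 23; 3A + B + 8C = 49; 4A + B + 16C = 95.
Subtracting the first from the second: A + 4C = 26.
Subtracting the second from the third: A + 8C = 46.
Solving: C = 5, A = 6, then B = -9.
Therefore h_{10} = 60 + (-9) + 5·1024 = 5171.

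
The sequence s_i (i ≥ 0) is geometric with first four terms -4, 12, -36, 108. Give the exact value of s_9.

78732

Common ratio r = -3.
s_i = (-4)·(-3)^(i-0).
s_9 = (-4)·(-3)^9 = 78732.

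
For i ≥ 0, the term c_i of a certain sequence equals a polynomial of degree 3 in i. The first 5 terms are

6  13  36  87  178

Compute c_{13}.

4777

1st diffs: 7, 23, 51, 91.
2nd diffs: 16, 28, 40.
3rd diffs: 12, 12 (constant).
Newton forward-difference form: c_i = 6 + 7·C(i,1) + 16·C(i,2) + 12·C(i,3).
At i = 13: i = 13, so c_{13} = 6 + 91 + 1248 + 3432 = 4777.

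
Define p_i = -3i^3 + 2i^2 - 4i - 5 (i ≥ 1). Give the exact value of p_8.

p_8 = -3·8^3 + 2·8^2 - 4·8 - 5 = -1445.

-1445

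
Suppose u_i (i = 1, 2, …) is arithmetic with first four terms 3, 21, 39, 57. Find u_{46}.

Common difference d = 18.
u_i = 3 + (i - 1)·18.
u_{46} = 3 + 45·18 = 813.

813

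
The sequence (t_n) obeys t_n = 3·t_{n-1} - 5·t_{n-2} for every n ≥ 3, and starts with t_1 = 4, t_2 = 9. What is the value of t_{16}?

Iterate the recurrence:
t_3 = 7;  t_4 = -24;  t_5 = -107;  …;  t_{13} = -67532;  t_{14} = -81351;  t_{15} = 93607;  t_{16} = 687576.

687576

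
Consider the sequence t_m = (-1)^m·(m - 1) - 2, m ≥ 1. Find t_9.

(-1)^9 = -1; m - 1 at m=9 is 8; so t_9 = -10.

-10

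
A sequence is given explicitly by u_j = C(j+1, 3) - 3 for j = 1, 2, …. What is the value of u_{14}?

452

C(15, 3) = 455, so u_{14} = 452.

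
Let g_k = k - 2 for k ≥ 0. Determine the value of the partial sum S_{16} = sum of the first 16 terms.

88

Over k = 0..15: Σk = 120.
Total = (1)·120 + (-2)·16 = 88.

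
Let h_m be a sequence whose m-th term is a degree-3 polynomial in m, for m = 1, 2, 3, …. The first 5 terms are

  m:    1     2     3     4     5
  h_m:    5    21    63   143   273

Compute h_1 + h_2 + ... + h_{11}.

1st diffs: 16, 42, 80, 130.
2nd diffs: 26, 38, 50.
3rd diffs: 12, 12 (constant).
Newton forward-difference form: h_m = 5 + 16·C(m-1,1) + 26·C(m-1,2) + 12·C(m-1,3).
Continuing: …, 465, 731, 1083, 1533, …, h_{11} = 2775.
Summing m = 1..11 (11 terms) gives 9185.

9185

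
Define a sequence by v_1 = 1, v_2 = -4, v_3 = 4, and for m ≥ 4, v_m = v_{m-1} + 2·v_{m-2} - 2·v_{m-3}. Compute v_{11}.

v_4 = -6  v_5 = 10  v_6 = -10  v_7 = 22  v_8 = -18  v_9 = 46  v_{10} = -34  v_{11} = 94.

94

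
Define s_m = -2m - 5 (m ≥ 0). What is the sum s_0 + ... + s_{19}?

Over m = 0..19: Σm = 190.
Total = (-2)·190 + (-5)·20 = -480.

-480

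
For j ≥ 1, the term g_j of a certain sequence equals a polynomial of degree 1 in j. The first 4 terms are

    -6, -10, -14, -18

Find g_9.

-38

1st diffs: -4, -4, -4 (constant).
So g_j = -4j - 2.
Evaluating at j = 9 gives g_9 = -38.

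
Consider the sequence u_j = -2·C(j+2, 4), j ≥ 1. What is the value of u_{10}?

C(12, 4) = 495, so u_{10} = -990.

-990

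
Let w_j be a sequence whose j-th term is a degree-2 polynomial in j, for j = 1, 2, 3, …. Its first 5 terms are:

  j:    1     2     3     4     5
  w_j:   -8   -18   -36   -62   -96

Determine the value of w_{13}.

1st diffs: -10, -18, -26, -34.
2nd diffs: -8, -8, -8 (constant).
Newton forward-difference form: w_j = -8 + (-10)·C(j-1,1) + (-8)·C(j-1,2).
At j = 13: j-1 = 12, so w_{13} = -8 - 120 - 528 = -656.

-656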